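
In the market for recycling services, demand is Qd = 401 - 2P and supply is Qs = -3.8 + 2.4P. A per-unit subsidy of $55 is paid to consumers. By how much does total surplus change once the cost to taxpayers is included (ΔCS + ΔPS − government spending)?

Pre-subsidy: 401 - 2P = -3.8 + 2.4P gives P* = 92, Q* = 217.
With the rebate, buyers effectively pay Pb = Ps − 55, where Ps is the price sellers receive.
Demand in terms of Ps becomes Qd = 401 − 2(Ps − 55) = 511 - 2Ps. Setting this equal to supply: 511 - 2Ps = -3.8 + 2.4Ps, so Ps = 117.
Buyers pay Pb = 117 − 55 = 62; Q' = -3.8 + 2.4·117 = 277.
ΔCS = ½(217 + 277)(92 − 62) = 7410; ΔPS = ½(217 + 277)(117 − 92) = 6175.
Government spending = 55 × 277 = 15235.
Net change = 7410 + 6175 − 15235 = -1650. The loss equals the DWL triangle ½·55·60.

Net change in total surplus = -$1650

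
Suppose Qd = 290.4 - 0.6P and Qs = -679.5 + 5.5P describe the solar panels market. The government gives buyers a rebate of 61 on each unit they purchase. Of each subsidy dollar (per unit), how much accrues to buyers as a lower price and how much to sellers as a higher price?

Pre-subsidy: 290.4 - 0.6P = -679.5 + 5.5P gives P* = 159, Q* = 195.
With the rebate, buyers effectively pay Pb = Ps − 61, where Ps is the price sellers receive.
Demand in terms of Ps becomes Qd = 290.4 − 0.6(Ps − 61) = 327 - 0.6Ps. Setting this equal to supply: 327 - 0.6Ps = -679.5 + 5.5Ps, so Ps = 165.
Buyers pay Pb = 165 − 61 = 104; Q' = -679.5 + 5.5·165 = 228.
Buyers' price falls by P* − Pb = 159 − 104 = 55; sellers' price rises by Ps − P* = 165 − 159 = 6.

Buyers gain 55 per unit; sellers gain 6 per unit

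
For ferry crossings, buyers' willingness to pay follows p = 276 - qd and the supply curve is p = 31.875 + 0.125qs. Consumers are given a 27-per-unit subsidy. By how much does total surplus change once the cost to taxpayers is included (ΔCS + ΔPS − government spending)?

Net change in total surplus = -324

Pre-subsidy: 276 - q = 31.875 + 0.125q gives q* = 217 and p* = 59.
With the rebate, buyers effectively pay pb = ps − 27, where ps is the price sellers receive.
On the curves, pb = 276 - q and ps = 31.875 + 0.125q; the wedge ps − pb = 27 gives 31.875 + 0.125q − (276 - q) = 27, so q' = 241.
Then pb = 276 − 1·241 = 35 and ps = 31.875 + 0.125·241 = 62.
ΔCS = ½(217 + 241)(59 − 35) = 5496; ΔPS = ½(217 + 241)(62 − 59) = 687.
Government spending = 27 × 241 = 6507.
Net change = 5496 + 687 − 6507 = -324. The loss equals the DWL triangle ½·27·24.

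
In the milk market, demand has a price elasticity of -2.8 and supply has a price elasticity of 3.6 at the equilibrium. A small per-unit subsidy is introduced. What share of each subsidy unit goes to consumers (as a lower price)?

For a small subsidy around the equilibrium, the benefit split depends on the relative slopes, which at a point are proportional to the elasticities.
Buyer share = εs/(εs + |εd|) = 3.6/(3.6 + 2.8) = 0.5625; seller share = |εd|/(εs + |εd|) = 0.4375.

Consumer share = 0.5625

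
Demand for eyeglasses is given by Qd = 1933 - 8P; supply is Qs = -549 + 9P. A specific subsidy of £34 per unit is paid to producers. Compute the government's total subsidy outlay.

Government cost = £30906

Pre-subsidy: 1933 - 8P = -549 + 9P gives P* = 146, Q* = 765.
With the subsidy, sellers receive Ps = Pb + 34 for each unit, where Pb is the price buyers pay.
Supply in terms of Pb becomes Qs = -549 + 9(Pb + 34) = -243 + 9Pb. Setting this equal to demand: 1933 - 8Pb = -243 + 9Pb, so Pb = 128.
Sellers receive Ps = 128 + 34 = 162; Q' = 1933 − 8·128 = 909.
Government outlay = subsidy × quantity = 34 × 909 = 30906.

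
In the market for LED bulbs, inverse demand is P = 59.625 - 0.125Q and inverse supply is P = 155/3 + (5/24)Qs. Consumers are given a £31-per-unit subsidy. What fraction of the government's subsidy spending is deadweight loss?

Pre-subsidy: 59.625 - 0.125Q = 155/3 + (5/24)Q gives Q* = 23.875 and P* = 56.640625.
With the rebate, buyers effectively pay Pb = Ps − 31, where Ps is the price sellers receive.
On the curves, Pb = 59.625 - 0.125Q and Ps = 155/3 + (5/24)Q; the wedge Ps − Pb = 31 gives 155/3 + (5/24)Q − (59.625 - 0.125Q) = 31, so Q' = 116.875.
Then Pb = 59.625 − 0.125·116.875 = 45.015625 and Ps = 155/3 + (5/24)·116.875 = 76.015625.
ΔCS = ½(23.875 + 116.875)(56.640625 − 45.015625) = 818.109375; ΔPS = ½(23.875 + 116.875)(76.015625 − 56.640625) = 1363.515625.
Government spending = 31 × 116.875 = 3623.125.
DWL = ½ × 31 × (116.875 − 23.875) = 1441.5; fraction = 1441.5 / 3623.125 = 372/935.

DWL / government spending = 372/935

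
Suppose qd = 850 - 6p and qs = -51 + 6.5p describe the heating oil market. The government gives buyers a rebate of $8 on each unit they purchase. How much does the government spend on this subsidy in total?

Government cost = $3539.84

Pre-subsidy: 850 - 6p = -51 + 6.5p gives p* = 72.08, q* = 417.52.
With the rebate, buyers effectively pay pb = ps − 8, where ps is the price sellers receive.
Demand in terms of ps becomes qd = 850 − 6(ps − 8) = 898 - 6ps. Setting this equal to supply: 898 - 6ps = -51 + 6.5ps, so ps = 75.92.
Buyers pay pb = 75.92 − 8 = 67.92; q' = -51 + 6.5·75.92 = 442.48.
Government outlay = subsidy × quantity = 8 × 442.48 = 3539.84.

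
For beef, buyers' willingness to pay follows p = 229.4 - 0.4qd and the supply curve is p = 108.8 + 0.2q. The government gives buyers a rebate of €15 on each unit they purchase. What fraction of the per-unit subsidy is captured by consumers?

Pre-subsidy: 229.4 - 0.4q = 108.8 + 0.2q gives q* = 201 and p* = 149.
With the rebate, buyers effectively pay pb = ps − 15, where ps is the price sellers receive.
On the curves, pb = 229.4 - 0.4q and ps = 108.8 + 0.2q; the wedge ps − pb = 15 gives 108.8 + 0.2q − (229.4 - 0.4q) = 15, so q' = 226.
Then pb = 229.4 − 0.4·226 = 139 and ps = 108.8 + 0.2·226 = 154.
Buyers' price falls by p* − pb = 149 − 139 = 10; sellers' price rises by ps − p* = 154 − 149 = 5.
So consumers capture 10/15 = 2/3 of each unit of subsidy.

Consumer share = 2/3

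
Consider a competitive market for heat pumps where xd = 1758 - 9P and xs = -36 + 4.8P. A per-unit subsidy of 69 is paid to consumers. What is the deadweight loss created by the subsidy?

Deadweight loss = 7452

Pre-subsidy: 1758 - 9P = -36 + 4.8P gives P* = 130, x* = 588.
With the rebate, buyers effectively pay Pb = Ps − 69, where Ps is the price sellers receive.
Demand in terms of Ps becomes xd = 1758 − 9(Ps − 69) = 2379 - 9Ps. Setting this equal to supply: 2379 - 9Ps = -36 + 4.8Ps, so Ps = 175.
Buyers pay Pb = 175 − 69 = 106; x' = -36 + 4.8·175 = 804.
The subsidy expands output by 804 − 588 = 216 past the efficient level; on those units the gap between marginal cost and willingness to pay runs from 0 up to 69.
DWL = ½ × 69 × 216 = 7452.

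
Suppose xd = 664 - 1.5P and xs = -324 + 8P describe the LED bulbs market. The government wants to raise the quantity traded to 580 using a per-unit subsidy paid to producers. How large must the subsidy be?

Required subsidy s = 57 per unit

At x = 580, invert demand for the buyer price: Pb = (664 − 580)/1.5 = 56; invert supply for the seller price: Ps = (580 − (-324))/8 = 113.
The subsidy must fill the gap: s = Ps − Pb = 113 − 56 = 57.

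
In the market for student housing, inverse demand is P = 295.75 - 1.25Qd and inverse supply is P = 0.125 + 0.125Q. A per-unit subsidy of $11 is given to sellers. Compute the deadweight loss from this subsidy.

Deadweight loss = $44

Pre-subsidy: 295.75 - 1.25Q = 0.125 + 0.125Q gives Q* = 215 and P* = 27.
With the subsidy, sellers receive Ps = Pb + 11 for each unit, where Pb is the price buyers pay.
On the curves, Pb = 295.75 - 1.25Q and Ps = 0.125 + 0.125Q; the wedge Ps − Pb = 11 gives 0.125 + 0.125Q − (295.75 - 1.25Q) = 11, so Q' = 223.
Then Pb = 295.75 − 1.25·223 = 17 and Ps = 0.125 + 0.125·223 = 28.
The subsidy expands output by 223 − 215 = 8 past the efficient level; on those units the gap between marginal cost and willingness to pay runs from 0 up to 11.
DWL = ½ × 11 × 8 = 44.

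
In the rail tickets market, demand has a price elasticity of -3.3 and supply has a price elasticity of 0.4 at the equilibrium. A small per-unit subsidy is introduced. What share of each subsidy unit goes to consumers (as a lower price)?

For a small subsidy around the equilibrium, the benefit split depends on the relative slopes, which at a point are proportional to the elasticities.
Buyer share = εs/(εs + |εd|) = 0.4/(0.4 + 3.3) = 4/37; seller share = |εd|/(εs + |εd|) = 33/37.

Consumer share = 4/37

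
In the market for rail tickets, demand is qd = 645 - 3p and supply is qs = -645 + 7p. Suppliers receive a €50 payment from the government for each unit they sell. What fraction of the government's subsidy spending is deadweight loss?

DWL / government spending = 35/242

Pre-subsidy: 645 - 3p = -645 + 7p gives p* = 129, q* = 258.
With the subsidy, sellers receive ps = pb + 50 for each unit, where pb is the price buyers pay.
Supply in terms of pb becomes qs = -645 + 7(pb + 50) = -295 + 7pb. Setting this equal to demand: 645 - 3pb = -295 + 7pb, so pb = 94.
Sellers receive ps = 94 + 50 = 144; q' = 645 − 3·94 = 363.
ΔCS = ½(258 + 363)(129 − 94) = 10867.5; ΔPS = ½(258 + 363)(144 − 129) = 4657.5.
Government spending = 50 × 363 = 18150.
DWL = ½ × 50 × (363 − 258) = 2625; fraction = 2625 / 18150 = 35/242.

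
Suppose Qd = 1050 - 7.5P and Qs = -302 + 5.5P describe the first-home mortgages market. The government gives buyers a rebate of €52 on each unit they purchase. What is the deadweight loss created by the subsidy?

Pre-subsidy: 1050 - 7.5P = -302 + 5.5P gives P* = 104, Q* = 270.
With the rebate, buyers effectively pay Pb = Ps − 52, where Ps is the price sellers receive.
Demand in terms of Ps becomes Qd = 1050 − 7.5(Ps − 52) = 1440 - 7.5Ps. Setting this equal to supply: 1440 - 7.5Ps = -302 + 5.5Ps, so Ps = 134.
Buyers pay Pb = 134 − 52 = 82; Q' = -302 + 5.5·134 = 435.
The subsidy expands output by 435 − 270 = 165 past the efficient level; on those units the gap between marginal cost and willingness to pay runs from 0 up to 52.
DWL = ½ × 52 × 165 = 4290.

Deadweight loss = €4290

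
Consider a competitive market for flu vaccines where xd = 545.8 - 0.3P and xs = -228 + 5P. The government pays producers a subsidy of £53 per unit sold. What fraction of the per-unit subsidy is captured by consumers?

Consumer share = 50/53

Pre-subsidy: 545.8 - 0.3P = -228 + 5P gives P* = 146, x* = 502.
With the subsidy, sellers receive Ps = Pb + 53 for each unit, where Pb is the price buyers pay.
Supply in terms of Pb becomes xs = -228 + 5(Pb + 53) = 37 + 5Pb. Setting this equal to demand: 545.8 - 0.3Pb = 37 + 5Pb, so Pb = 96.
Sellers receive Ps = 96 + 53 = 149; x' = 545.8 − 0.3·96 = 517.
Buyers' price falls by P* − Pb = 146 − 96 = 50; sellers' price rises by Ps − P* = 149 − 146 = 3.
So consumers capture 50/53 = 50/53 of each unit of subsidy.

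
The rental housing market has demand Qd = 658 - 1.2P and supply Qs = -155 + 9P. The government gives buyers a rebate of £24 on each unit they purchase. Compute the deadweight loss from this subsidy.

Pre-subsidy: 658 - 1.2P = -155 + 9P gives P* = 1355/17, Q* = 9560/17.
With the rebate, buyers effectively pay Pb = Ps − 24, where Ps is the price sellers receive.
Demand in terms of Ps becomes Qd = 658 − 1.2(Ps − 24) = 686.8 - 1.2Ps. Setting this equal to supply: 686.8 - 1.2Ps = -155 + 9Ps, so Ps = 1403/17.
Buyers pay Pb = 1403/17 − 24 = 995/17; Q' = -155 + 9·(1403/17) = 9992/17.
The subsidy expands output by 9992/17 − 9560/17 = 432/17 past the efficient level; on those units the gap between marginal cost and willingness to pay runs from 0 up to 24.
DWL = ½ × 24 × 432/17 = 5184/17.

Deadweight loss = 5184/17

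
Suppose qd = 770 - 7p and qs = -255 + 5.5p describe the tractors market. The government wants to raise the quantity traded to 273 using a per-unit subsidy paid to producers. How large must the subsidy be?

At q = 273, invert demand for the buyer price: pb = (770 − 273)/7 = 71; invert supply for the seller price: ps = (273 − (-255))/5.5 = 96.
The subsidy must fill the gap: s = ps − pb = 96 − 71 = 25.

Required subsidy s = 25 per unit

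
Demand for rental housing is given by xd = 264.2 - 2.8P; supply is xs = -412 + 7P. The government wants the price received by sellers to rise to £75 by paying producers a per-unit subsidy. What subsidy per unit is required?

Required subsidy s = £21 per unit

At a seller price of 75, quantity supplied is -412 + 7·75 = 113.
Buyers absorb 113 only when they pay Pb with 264.2 − 2.8·Pb = 113, i.e. Pb = 54.
s = Ps − Pb = 75 − 54 = 21.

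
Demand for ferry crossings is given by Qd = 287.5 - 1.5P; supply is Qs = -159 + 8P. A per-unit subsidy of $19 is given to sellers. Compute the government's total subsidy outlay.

Pre-subsidy: 287.5 - 1.5P = -159 + 8P gives P* = 47, Q* = 217.
With the subsidy, sellers receive Ps = Pb + 19 for each unit, where Pb is the price buyers pay.
Supply in terms of Pb becomes Qs = -159 + 8(Pb + 19) = -7 + 8Pb. Setting this equal to demand: 287.5 - 1.5Pb = -7 + 8Pb, so Pb = 31.
Sellers receive Ps = 31 + 19 = 50; Q' = 287.5 − 1.5·31 = 241.
Government outlay = subsidy × quantity = 19 × 241 = 4579.

Government cost = $4579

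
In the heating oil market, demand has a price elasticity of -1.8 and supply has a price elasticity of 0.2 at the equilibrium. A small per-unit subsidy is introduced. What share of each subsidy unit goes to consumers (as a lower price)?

For a small subsidy around the equilibrium, the benefit split depends on the relative slopes, which at a point are proportional to the elasticities.
Buyer share = εs/(εs + |εd|) = 0.2/(0.2 + 1.8) = 0.1; seller share = |εd|/(εs + |εd|) = 0.9.

Consumer share = 0.1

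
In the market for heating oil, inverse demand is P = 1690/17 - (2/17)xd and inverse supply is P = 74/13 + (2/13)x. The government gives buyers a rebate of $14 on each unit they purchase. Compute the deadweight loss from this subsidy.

Deadweight loss = 10829/30

Pre-subsidy: 1690/17 - (2/17)x = 74/13 + (2/13)x gives x* = 345.2 and P* = 58.8.
With the rebate, buyers effectively pay Pb = Ps − 14, where Ps is the price sellers receive.
On the curves, Pb = 1690/17 - (2/17)x and Ps = 74/13 + (2/13)x; the wedge Ps − Pb = 14 gives 74/13 + (2/13)x − (1690/17 - (2/17)x) = 14, so x' = 11903/30.
Then Pb = 1690/17 − (2/17)·(11903/30) = 791/15 and Ps = 74/13 + (2/13)·(11903/30) = 1001/15.
The subsidy expands output by 11903/30 − 345.2 = 1547/30 past the efficient level; on those units the gap between marginal cost and willingness to pay runs from 0 up to 14.
DWL = ½ × 14 × 1547/30 = 10829/30.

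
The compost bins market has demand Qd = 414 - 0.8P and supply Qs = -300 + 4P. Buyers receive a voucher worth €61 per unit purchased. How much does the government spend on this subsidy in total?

Government cost = 61427/3

Pre-subsidy: 414 - 0.8P = -300 + 4P gives P* = 148.75, Q* = 295.
With the rebate, buyers effectively pay Pb = Ps − 61, where Ps is the price sellers receive.
Demand in terms of Ps becomes Qd = 414 − 0.8(Ps − 61) = 462.8 - 0.8Ps. Setting this equal to supply: 462.8 - 0.8Ps = -300 + 4Ps, so Ps = 1907/12.
Buyers pay Pb = 1907/12 − 61 = 1175/12; Q' = -300 + 4·(1907/12) = 1007/3.
Government outlay = subsidy × quantity = 61 × 1007/3 = 61427/3.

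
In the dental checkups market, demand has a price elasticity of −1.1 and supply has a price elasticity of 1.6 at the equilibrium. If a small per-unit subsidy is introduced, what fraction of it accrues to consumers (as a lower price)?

Consumer share = 16/27

For a small subsidy around the equilibrium, the benefit split depends on the relative slopes, which at a point are proportional to the elasticities.
Buyer share = εs/(εs + |εd|) = 1.6/(1.6 + 1.1) = 16/27; seller share = |εd|/(εs + |εd|) = 11/27.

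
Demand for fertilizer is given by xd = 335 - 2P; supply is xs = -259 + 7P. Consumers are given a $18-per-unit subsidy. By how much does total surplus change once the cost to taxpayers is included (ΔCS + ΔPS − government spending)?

Net change in total surplus = -$252

Pre-subsidy: 335 - 2P = -259 + 7P gives P* = 66, x* = 203.
With the rebate, buyers effectively pay Pb = Ps − 18, where Ps is the price sellers receive.
Demand in terms of Ps becomes xd = 335 − 2(Ps − 18) = 371 - 2Ps. Setting this equal to supply: 371 - 2Ps = -259 + 7Ps, so Ps = 70.
Buyers pay Pb = 70 − 18 = 52; x' = -259 + 7·70 = 231.
ΔCS = ½(203 + 231)(66 − 52) = 3038; ΔPS = ½(203 + 231)(70 − 66) = 868.
Government spending = 18 × 231 = 4158.
Net change = 3038 + 868 − 4158 = -252. The loss equals the DWL triangle ½·18·28.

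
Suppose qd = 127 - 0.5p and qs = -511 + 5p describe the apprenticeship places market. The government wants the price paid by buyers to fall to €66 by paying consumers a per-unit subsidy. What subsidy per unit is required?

At a buyer price of 66, quantity demanded is 127 − 0.5·66 = 94.
Sellers supply 94 only when they receive ps with -511 + 5·ps = 94, i.e. ps = 121.
s = ps − pb = 121 − 66 = 55.

Required subsidy s = €55 per unit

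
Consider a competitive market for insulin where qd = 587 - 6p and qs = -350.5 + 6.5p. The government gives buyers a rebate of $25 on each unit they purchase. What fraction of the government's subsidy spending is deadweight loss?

Pre-subsidy: 587 - 6p = -350.5 + 6.5p gives p* = 75, q* = 137.
With the rebate, buyers effectively pay pb = ps − 25, where ps is the price sellers receive.
Demand in terms of ps becomes qd = 587 − 6(ps − 25) = 737 - 6ps. Setting this equal to supply: 737 - 6ps = -350.5 + 6.5ps, so ps = 87.
Buyers pay pb = 87 − 25 = 62; q' = -350.5 + 6.5·87 = 215.
ΔCS = ½(137 + 215)(75 − 62) = 2288; ΔPS = ½(137 + 215)(87 − 75) = 2112.
Government spending = 25 × 215 = 5375.
DWL = ½ × 25 × (215 − 137) = 975; fraction = 975 / 5375 = 39/215.

DWL / government spending = 39/215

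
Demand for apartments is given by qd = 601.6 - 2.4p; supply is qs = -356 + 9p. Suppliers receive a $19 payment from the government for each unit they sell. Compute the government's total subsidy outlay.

Government cost = $8284

Pre-subsidy: 601.6 - 2.4p = -356 + 9p gives p* = 84, q* = 400.
With the subsidy, sellers receive ps = pb + 19 for each unit, where pb is the price buyers pay.
Supply in terms of pb becomes qs = -356 + 9(pb + 19) = -185 + 9pb. Setting this equal to demand: 601.6 - 2.4pb = -185 + 9pb, so pb = 69.
Sellers receive ps = 69 + 19 = 88; q' = 601.6 − 2.4·69 = 436.
Government outlay = subsidy × quantity = 19 × 436 = 8284.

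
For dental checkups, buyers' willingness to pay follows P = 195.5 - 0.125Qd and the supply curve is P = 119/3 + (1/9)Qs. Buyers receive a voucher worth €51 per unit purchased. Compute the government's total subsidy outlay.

Government cost = €44676

Pre-subsidy: 195.5 - 0.125Q = 119/3 + (1/9)Q gives Q* = 660 and P* = 113.
With the rebate, buyers effectively pay Pb = Ps − 51, where Ps is the price sellers receive.
On the curves, Pb = 195.5 - 0.125Q and Ps = 119/3 + (1/9)Q; the wedge Ps − Pb = 51 gives 119/3 + (1/9)Q − (195.5 - 0.125Q) = 51, so Q' = 876.
Then Pb = 195.5 − 0.125·876 = 86 and Ps = 119/3 + (1/9)·876 = 137.
Government outlay = subsidy × quantity = 51 × 876 = 44676.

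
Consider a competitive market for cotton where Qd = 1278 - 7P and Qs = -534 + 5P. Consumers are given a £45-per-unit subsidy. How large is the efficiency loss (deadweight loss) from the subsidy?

Pre-subsidy: 1278 - 7P = -534 + 5P gives P* = 151, Q* = 221.
With the rebate, buyers effectively pay Pb = Ps − 45, where Ps is the price sellers receive.
Demand in terms of Ps becomes Qd = 1278 − 7(Ps − 45) = 1593 - 7Ps. Setting this equal to supply: 1593 - 7Ps = -534 + 5Ps, so Ps = 177.25.
Buyers pay Pb = 177.25 − 45 = 132.25; Q' = -534 + 5·177.25 = 352.25.
The subsidy expands output by 352.25 − 221 = 131.25 past the efficient level; on those units the gap between marginal cost and willingness to pay runs from 0 up to 45.
DWL = ½ × 45 × 131.25 = 2953.125.

Deadweight loss = £2953.125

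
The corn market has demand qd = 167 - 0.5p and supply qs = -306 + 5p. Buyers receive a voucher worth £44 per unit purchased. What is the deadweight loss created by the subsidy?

Deadweight loss = £440

Pre-subsidy: 167 - 0.5p = -306 + 5p gives p* = 86, q* = 124.
With the rebate, buyers effectively pay pb = ps − 44, where ps is the price sellers receive.
Demand in terms of ps becomes qd = 167 − 0.5(ps − 44) = 189 - 0.5ps. Setting this equal to supply: 189 - 0.5ps = -306 + 5ps, so ps = 90.
Buyers pay pb = 90 − 44 = 46; q' = -306 + 5·90 = 144.
The subsidy expands output by 144 − 124 = 20 past the efficient level; on those units the gap between marginal cost and willingness to pay runs from 0 up to 44.
DWL = ½ × 44 × 20 = 440.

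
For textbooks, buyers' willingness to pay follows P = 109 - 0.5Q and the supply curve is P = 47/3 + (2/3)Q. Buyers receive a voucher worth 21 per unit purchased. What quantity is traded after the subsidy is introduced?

Pre-subsidy: 109 - 0.5Q = 47/3 + (2/3)Q gives Q* = 80 and P* = 69.
With the rebate, buyers effectively pay Pb = Ps − 21, where Ps is the price sellers receive.
On the curves, Pb = 109 - 0.5Q and Ps = 47/3 + (2/3)Q; the wedge Ps − Pb = 21 gives 47/3 + (2/3)Q − (109 - 0.5Q) = 21, so Q' = 98.
Then Pb = 109 − 0.5·98 = 60 and Ps = 47/3 + (2/3)·98 = 81.

Q' = 98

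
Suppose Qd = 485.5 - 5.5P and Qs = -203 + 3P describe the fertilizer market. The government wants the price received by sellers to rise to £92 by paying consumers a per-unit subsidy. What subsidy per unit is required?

At a seller price of 92, quantity supplied is -203 + 3·92 = 73.
Buyers absorb 73 only when they pay Pb with 485.5 − 5.5·Pb = 73, i.e. Pb = 75.
s = Ps − Pb = 92 − 75 = 17.

Required subsidy s = £17 per unit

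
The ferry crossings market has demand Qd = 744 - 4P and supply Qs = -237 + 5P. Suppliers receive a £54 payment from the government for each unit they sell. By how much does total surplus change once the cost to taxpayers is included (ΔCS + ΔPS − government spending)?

Net change in total surplus = -£3240

Pre-subsidy: 744 - 4P = -237 + 5P gives P* = 109, Q* = 308.
With the subsidy, sellers receive Ps = Pb + 54 for each unit, where Pb is the price buyers pay.
Supply in terms of Pb becomes Qs = -237 + 5(Pb + 54) = 33 + 5Pb. Setting this equal to demand: 744 - 4Pb = 33 + 5Pb, so Pb = 79.
Sellers receive Ps = 79 + 54 = 133; Q' = 744 − 4·79 = 428.
ΔCS = ½(308 + 428)(109 − 79) = 11040; ΔPS = ½(308 + 428)(133 − 109) = 8832.
Government spending = 54 × 428 = 23112.
Net change = 11040 + 8832 − 23112 = -3240. The loss equals the DWL triangle ½·54·120.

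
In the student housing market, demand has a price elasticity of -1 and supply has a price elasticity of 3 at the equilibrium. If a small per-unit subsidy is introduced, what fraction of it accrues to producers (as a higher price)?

For a small subsidy around the equilibrium, the benefit split depends on the relative slopes, which at a point are proportional to the elasticities.
Buyer share = εs/(εs + |εd|) = 3/(3 + 1) = 0.75; seller share = |εd|/(εs + |εd|) = 0.25.
So producers capture 0.25 of the subsidy.

Producer share = 0.25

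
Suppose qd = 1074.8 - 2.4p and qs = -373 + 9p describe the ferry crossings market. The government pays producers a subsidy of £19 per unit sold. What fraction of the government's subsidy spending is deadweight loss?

DWL / government spending = 9/403

Pre-subsidy: 1074.8 - 2.4p = -373 + 9p gives p* = 127, q* = 770.
With the subsidy, sellers receive ps = pb + 19 for each unit, where pb is the price buyers pay.
Supply in terms of pb becomes qs = -373 + 9(pb + 19) = -202 + 9pb. Setting this equal to demand: 1074.8 - 2.4pb = -202 + 9pb, so pb = 112.
Sellers receive ps = 112 + 19 = 131; q' = 1074.8 − 2.4·112 = 806.
ΔCS = ½(770 + 806)(127 − 112) = 11820; ΔPS = ½(770 + 806)(131 − 127) = 3152.
Government spending = 19 × 806 = 15314.
DWL = ½ × 19 × (806 − 770) = 342; fraction = 342 / 15314 = 9/403.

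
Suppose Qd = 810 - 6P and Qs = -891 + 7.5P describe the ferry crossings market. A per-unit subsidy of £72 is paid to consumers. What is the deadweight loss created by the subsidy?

Pre-subsidy: 810 - 6P = -891 + 7.5P gives P* = 126, Q* = 54.
With the rebate, buyers effectively pay Pb = Ps − 72, where Ps is the price sellers receive.
Demand in terms of Ps becomes Qd = 810 − 6(Ps − 72) = 1242 - 6Ps. Setting this equal to supply: 1242 - 6Ps = -891 + 7.5Ps, so Ps = 158.
Buyers pay Pb = 158 − 72 = 86; Q' = -891 + 7.5·158 = 294.
The subsidy expands output by 294 − 54 = 240 past the efficient level; on those units the gap between marginal cost and willingness to pay runs from 0 up to 72.
DWL = ½ × 72 × 240 = 8640.

Deadweight loss = £8640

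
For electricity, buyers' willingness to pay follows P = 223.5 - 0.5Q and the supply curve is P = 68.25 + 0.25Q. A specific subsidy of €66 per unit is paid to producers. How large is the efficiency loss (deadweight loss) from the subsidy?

Deadweight loss = €2904

Pre-subsidy: 223.5 - 0.5Q = 68.25 + 0.25Q gives Q* = 207 and P* = 120.
With the subsidy, sellers receive Ps = Pb + 66 for each unit, where Pb is the price buyers pay.
On the curves, Pb = 223.5 - 0.5Q and Ps = 68.25 + 0.25Q; the wedge Ps − Pb = 66 gives 68.25 + 0.25Q − (223.5 - 0.5Q) = 66, so Q' = 295.
Then Pb = 223.5 − 0.5·295 = 76 and Ps = 68.25 + 0.25·295 = 142.
The subsidy expands output by 295 − 207 = 88 past the efficient level; on those units the gap between marginal cost and willingness to pay runs from 0 up to 66.
DWL = ½ × 66 × 88 = 2904.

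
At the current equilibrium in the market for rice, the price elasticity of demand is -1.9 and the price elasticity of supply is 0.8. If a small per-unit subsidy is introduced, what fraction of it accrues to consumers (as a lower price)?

For a small subsidy around the equilibrium, the benefit split depends on the relative slopes, which at a point are proportional to the elasticities.
Buyer share = εs/(εs + |εd|) = 0.8/(0.8 + 1.9) = 8/27; seller share = |εd|/(εs + |εd|) = 19/27.

Consumer share = 8/27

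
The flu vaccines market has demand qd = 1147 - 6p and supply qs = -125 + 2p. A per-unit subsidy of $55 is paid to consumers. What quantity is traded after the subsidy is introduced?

Pre-subsidy: 1147 - 6p = -125 + 2p gives p* = 159, q* = 193.
With the rebate, buyers effectively pay pb = ps − 55, where ps is the price sellers receive.
Demand in terms of ps becomes qd = 1147 − 6(ps − 55) = 1477 - 6ps. Setting this equal to supply: 1477 - 6ps = -125 + 2ps, so ps = 200.25.
Buyers pay pb = 200.25 − 55 = 145.25; q' = -125 + 2·200.25 = 275.5.

q' = 275.5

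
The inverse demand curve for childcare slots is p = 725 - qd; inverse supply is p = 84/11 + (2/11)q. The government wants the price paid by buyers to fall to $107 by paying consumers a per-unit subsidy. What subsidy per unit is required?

At a buyer price of 107, quantity demanded is 725 − 1·107 = 618.
Sellers supply 618 only when they receive ps = 84/11 + (2/11)·618 = 120.
s = ps − pb = 120 − 107 = 13.

Required subsidy s = $13 per unit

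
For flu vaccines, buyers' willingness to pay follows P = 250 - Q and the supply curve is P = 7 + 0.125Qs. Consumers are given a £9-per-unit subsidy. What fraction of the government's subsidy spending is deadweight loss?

DWL / government spending = 1/56

Pre-subsidy: 250 - Q = 7 + 0.125Q gives Q* = 216 and P* = 34.
With the rebate, buyers effectively pay Pb = Ps − 9, where Ps is the price sellers receive.
On the curves, Pb = 250 - Q and Ps = 7 + 0.125Q; the wedge Ps − Pb = 9 gives 7 + 0.125Q − (250 - Q) = 9, so Q' = 224.
Then Pb = 250 − 1·224 = 26 and Ps = 7 + 0.125·224 = 35.
ΔCS = ½(216 + 224)(34 − 26) = 1760; ΔPS = ½(216 + 224)(35 − 34) = 220.
Government spending = 9 × 224 = 2016.
DWL = ½ × 9 × (224 − 216) = 36; fraction = 36 / 2016 = 1/56.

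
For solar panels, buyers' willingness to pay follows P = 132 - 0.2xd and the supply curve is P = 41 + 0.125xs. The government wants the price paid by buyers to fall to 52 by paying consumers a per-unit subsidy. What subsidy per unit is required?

At a buyer price of 52, quantity demanded is 660 − 5·52 = 400.
Sellers supply 400 only when they receive Ps = 41 + 0.125·400 = 91.
s = Ps − Pb = 91 − 52 = 39.

Required subsidy s = 39 per unit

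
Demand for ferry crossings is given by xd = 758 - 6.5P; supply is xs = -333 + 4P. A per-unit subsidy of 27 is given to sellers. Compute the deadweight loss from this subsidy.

Pre-subsidy: 758 - 6.5P = -333 + 4P gives P* = 2182/21, x* = 1735/21.
With the subsidy, sellers receive Ps = Pb + 27 for each unit, where Pb is the price buyers pay.
Supply in terms of Pb becomes xs = -333 + 4(Pb + 27) = -225 + 4Pb. Setting this equal to demand: 758 - 6.5Pb = -225 + 4Pb, so Pb = 1966/21.
Sellers receive Ps = 1966/21 + 27 = 2533/21; x' = 758 − 6.5·(1966/21) = 3139/21.
The subsidy expands output by 3139/21 − 1735/21 = 468/7 past the efficient level; on those units the gap between marginal cost and willingness to pay runs from 0 up to 27.
DWL = ½ × 27 × 468/7 = 6318/7.

Deadweight loss = 6318/7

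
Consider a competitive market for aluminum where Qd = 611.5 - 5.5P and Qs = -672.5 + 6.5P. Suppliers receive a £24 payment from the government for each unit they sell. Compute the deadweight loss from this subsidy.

Pre-subsidy: 611.5 - 5.5P = -672.5 + 6.5P gives P* = 107, Q* = 23.
With the subsidy, sellers receive Ps = Pb + 24 for each unit, where Pb is the price buyers pay.
Supply in terms of Pb becomes Qs = -672.5 + 6.5(Pb + 24) = -516.5 + 6.5Pb. Setting this equal to demand: 611.5 - 5.5Pb = -516.5 + 6.5Pb, so Pb = 94.
Sellers receive Ps = 94 + 24 = 118; Q' = 611.5 − 5.5·94 = 94.5.
The subsidy expands output by 94.5 − 23 = 71.5 past the efficient level; on those units the gap between marginal cost and willingness to pay runs from 0 up to 24.
DWL = ½ × 24 × 71.5 = 858.

Deadweight loss = £858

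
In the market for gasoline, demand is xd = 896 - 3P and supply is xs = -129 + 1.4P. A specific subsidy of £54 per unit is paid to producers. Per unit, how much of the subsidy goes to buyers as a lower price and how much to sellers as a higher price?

Pre-subsidy: 896 - 3P = -129 + 1.4P gives P* = 5125/22, x* = 4337/22.
With the subsidy, sellers receive Ps = Pb + 54 for each unit, where Pb is the price buyers pay.
Supply in terms of Pb becomes xs = -129 + 1.4(Pb + 54) = -53.4 + 1.4Pb. Setting this equal to demand: 896 - 3Pb = -53.4 + 1.4Pb, so Pb = 4747/22.
Sellers receive Ps = 4747/22 + 54 = 5935/22; x' = 896 − 3·(4747/22) = 5471/22.
Buyers' price falls by P* − Pb = 5125/22 − 4747/22 = 189/11; sellers' price rises by Ps − P* = 5935/22 − 5125/22 = 405/11.

Buyers gain 189/11 per unit; sellers gain 405/11 per unit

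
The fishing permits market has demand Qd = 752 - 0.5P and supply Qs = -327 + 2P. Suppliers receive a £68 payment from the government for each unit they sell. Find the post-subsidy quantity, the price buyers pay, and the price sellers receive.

Pre-subsidy: 752 - 0.5P = -327 + 2P gives P* = 431.6, Q* = 536.2.
With the subsidy, sellers receive Ps = Pb + 68 for each unit, where Pb is the price buyers pay.
Supply in terms of Pb becomes Qs = -327 + 2(Pb + 68) = -191 + 2Pb. Setting this equal to demand: 752 - 0.5Pb = -191 + 2Pb, so Pb = 377.2.
Sellers receive Ps = 377.2 + 68 = 445.2; Q' = 752 − 0.5·377.2 = 563.4.

Q' = 563.4; buyers pay £377.2; sellers receive £445.2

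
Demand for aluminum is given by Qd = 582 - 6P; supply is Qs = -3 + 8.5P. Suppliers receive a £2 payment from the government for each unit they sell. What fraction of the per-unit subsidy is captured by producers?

Producer share = 12/29

Pre-subsidy: 582 - 6P = -3 + 8.5P gives P* = 1170/29, Q* = 9858/29.
With the subsidy, sellers receive Ps = Pb + 2 for each unit, where Pb is the price buyers pay.
Supply in terms of Pb becomes Qs = -3 + 8.5(Pb + 2) = 14 + 8.5Pb. Setting this equal to demand: 582 - 6Pb = 14 + 8.5Pb, so Pb = 1136/29.
Sellers receive Ps = 1136/29 + 2 = 1194/29; Q' = 582 − 6·(1136/29) = 10062/29.
Buyers' price falls by P* − Pb = 1170/29 − 1136/29 = 34/29; sellers' price rises by Ps − P* = 1194/29 − 1170/29 = 24/29.
So producers capture (24/29)/2 = 12/29 of each unit of subsidy.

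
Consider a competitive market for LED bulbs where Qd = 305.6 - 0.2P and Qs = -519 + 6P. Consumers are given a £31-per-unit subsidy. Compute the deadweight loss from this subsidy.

Deadweight loss = £93

Pre-subsidy: 305.6 - 0.2P = -519 + 6P gives P* = 133, Q* = 279.
With the rebate, buyers effectively pay Pb = Ps − 31, where Ps is the price sellers receive.
Demand in terms of Ps becomes Qd = 305.6 − 0.2(Ps − 31) = 311.8 - 0.2Ps. Setting this equal to supply: 311.8 - 0.2Ps = -519 + 6Ps, so Ps = 134.
Buyers pay Pb = 134 − 31 = 103; Q' = -519 + 6·134 = 285.
The subsidy expands output by 285 − 279 = 6 past the efficient level; on those units the gap between marginal cost and willingness to pay runs from 0 up to 31.
DWL = ½ × 31 × 6 = 93.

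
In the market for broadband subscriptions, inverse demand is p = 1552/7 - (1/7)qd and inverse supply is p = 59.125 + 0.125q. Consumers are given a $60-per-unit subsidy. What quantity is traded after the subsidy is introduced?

q' = 831

Pre-subsidy: 1552/7 - (1/7)q = 59.125 + 0.125q gives q* = 607 and p* = 135.
With the rebate, buyers effectively pay pb = ps − 60, where ps is the price sellers receive.
On the curves, pb = 1552/7 - (1/7)q and ps = 59.125 + 0.125q; the wedge ps − pb = 60 gives 59.125 + 0.125q − (1552/7 - (1/7)q) = 60, so q' = 831.
Then pb = 1552/7 − (1/7)·831 = 103 and ps = 59.125 + 0.125·831 = 163.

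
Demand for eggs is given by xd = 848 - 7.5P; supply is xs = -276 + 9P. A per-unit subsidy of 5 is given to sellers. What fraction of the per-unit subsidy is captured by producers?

Producer share = 5/11

Pre-subsidy: 848 - 7.5P = -276 + 9P gives P* = 2248/33, x* = 3708/11.
With the subsidy, sellers receive Ps = Pb + 5 for each unit, where Pb is the price buyers pay.
Supply in terms of Pb becomes xs = -276 + 9(Pb + 5) = -231 + 9Pb. Setting this equal to demand: 848 - 7.5Pb = -231 + 9Pb, so Pb = 2158/33.
Sellers receive Ps = 2158/33 + 5 = 2323/33; x' = 848 − 7.5·(2158/33) = 3933/11.
Buyers' price falls by P* − Pb = 2248/33 − 2158/33 = 30/11; sellers' price rises by Ps − P* = 2323/33 − 2248/33 = 25/11.
So producers capture (25/11)/5 = 5/11 of each unit of subsidy.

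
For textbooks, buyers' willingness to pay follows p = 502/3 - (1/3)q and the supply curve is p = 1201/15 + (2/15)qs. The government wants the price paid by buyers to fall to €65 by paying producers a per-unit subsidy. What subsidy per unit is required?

Required subsidy s = €56 per unit

At a buyer price of 65, quantity demanded is 502 − 3·65 = 307.
Sellers supply 307 only when they receive ps = 1201/15 + (2/15)·307 = 121.
s = ps − pb = 121 − 65 = 56.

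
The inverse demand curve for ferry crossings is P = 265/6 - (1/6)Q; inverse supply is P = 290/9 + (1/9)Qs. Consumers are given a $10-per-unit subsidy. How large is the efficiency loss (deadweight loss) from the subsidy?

Deadweight loss = $180

Pre-subsidy: 265/6 - (1/6)Q = 290/9 + (1/9)Q gives Q* = 43 and P* = 37.
With the rebate, buyers effectively pay Pb = Ps − 10, where Ps is the price sellers receive.
On the curves, Pb = 265/6 - (1/6)Q and Ps = 290/9 + (1/9)Q; the wedge Ps − Pb = 10 gives 290/9 + (1/9)Q − (265/6 - (1/6)Q) = 10, so Q' = 79.
Then Pb = 265/6 − (1/6)·79 = 31 and Ps = 290/9 + (1/9)·79 = 41.
The subsidy expands output by 79 − 43 = 36 past the efficient level; on those units the gap between marginal cost and willingness to pay runs from 0 up to 10.
DWL = ½ × 10 × 36 = 180.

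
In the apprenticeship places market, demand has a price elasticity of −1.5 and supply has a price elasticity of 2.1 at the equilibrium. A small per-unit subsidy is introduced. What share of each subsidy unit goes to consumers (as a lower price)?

For a small subsidy around the equilibrium, the benefit split depends on the relative slopes, which at a point are proportional to the elasticities.
Buyer share = εs/(εs + |εd|) = 2.1/(2.1 + 1.5) = 7/12; seller share = |εd|/(εs + |εd|) = 5/12.

Consumer share = 7/12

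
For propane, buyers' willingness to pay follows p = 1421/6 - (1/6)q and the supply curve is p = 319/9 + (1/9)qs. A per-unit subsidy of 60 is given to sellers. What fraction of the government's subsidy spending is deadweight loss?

Pre-subsidy: 1421/6 - (1/6)q = 319/9 + (1/9)q gives q* = 725 and p* = 116.
With the subsidy, sellers receive ps = pb + 60 for each unit, where pb is the price buyers pay.
On the curves, pb = 1421/6 - (1/6)q and ps = 319/9 + (1/9)q; the wedge ps − pb = 60 gives 319/9 + (1/9)q − (1421/6 - (1/6)q) = 60, so q' = 941.
Then pb = 1421/6 − (1/6)·941 = 80 and ps = 319/9 + (1/9)·941 = 140.
ΔCS = ½(725 + 941)(116 − 80) = 29988; ΔPS = ½(725 + 941)(140 − 116) = 19992.
Government spending = 60 × 941 = 56460.
DWL = ½ × 60 × (941 − 725) = 6480; fraction = 6480 / 56460 = 108/941.

DWL / government spending = 108/941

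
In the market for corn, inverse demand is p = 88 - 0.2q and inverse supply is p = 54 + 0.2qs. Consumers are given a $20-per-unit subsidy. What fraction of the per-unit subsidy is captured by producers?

Producer share = 0.5

Pre-subsidy: 88 - 0.2q = 54 + 0.2q gives q* = 85 and p* = 71.
With the rebate, buyers effectively pay pb = ps − 20, where ps is the price sellers receive.
On the curves, pb = 88 - 0.2q and ps = 54 + 0.2q; the wedge ps − pb = 20 gives 54 + 0.2q − (88 - 0.2q) = 20, so q' = 135.
Then pb = 88 − 0.2·135 = 61 and ps = 54 + 0.2·135 = 81.
Buyers' price falls by p* − pb = 71 − 61 = 10; sellers' price rises by ps − p* = 81 − 71 = 10.
So producers capture 10/20 = 0.5 of each unit of subsidy.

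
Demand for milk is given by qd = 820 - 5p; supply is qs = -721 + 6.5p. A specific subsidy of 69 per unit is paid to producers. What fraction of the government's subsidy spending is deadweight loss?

Pre-subsidy: 820 - 5p = -721 + 6.5p gives p* = 134, q* = 150.
With the subsidy, sellers receive ps = pb + 69 for each unit, where pb is the price buyers pay.
Supply in terms of pb becomes qs = -721 + 6.5(pb + 69) = -272.5 + 6.5pb. Setting this equal to demand: 820 - 5pb = -272.5 + 6.5pb, so pb = 95.
Sellers receive ps = 95 + 69 = 164; q' = 820 − 5·95 = 345.
ΔCS = ½(150 + 345)(134 − 95) = 9652.5; ΔPS = ½(150 + 345)(164 − 134) = 7425.
Government spending = 69 × 345 = 23805.
DWL = ½ × 69 × (345 − 150) = 6727.5; fraction = 6727.5 / 23805 = 13/46.

DWL / government spending = 13/46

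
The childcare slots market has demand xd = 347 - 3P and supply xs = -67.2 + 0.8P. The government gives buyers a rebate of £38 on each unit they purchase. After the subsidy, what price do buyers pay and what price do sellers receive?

Buyers pay £101; sellers receive £139

Pre-subsidy: 347 - 3P = -67.2 + 0.8P gives P* = 109, x* = 20.
With the rebate, buyers effectively pay Pb = Ps − 38, where Ps is the price sellers receive.
Demand in terms of Ps becomes xd = 347 − 3(Ps − 38) = 461 - 3Ps. Setting this equal to supply: 461 - 3Ps = -67.2 + 0.8Ps, so Ps = 139.
Buyers pay Pb = 139 − 38 = 101; x' = -67.2 + 0.8·139 = 44.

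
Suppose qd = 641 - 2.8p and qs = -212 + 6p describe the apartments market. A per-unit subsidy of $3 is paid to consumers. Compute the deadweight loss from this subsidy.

Pre-subsidy: 641 - 2.8p = -212 + 6p gives p* = 4265/44, q* = 8131/22.
With the rebate, buyers effectively pay pb = ps − 3, where ps is the price sellers receive.
Demand in terms of ps becomes qd = 641 − 2.8(ps − 3) = 649.4 - 2.8ps. Setting this equal to supply: 649.4 - 2.8ps = -212 + 6ps, so ps = 4307/44.
Buyers pay pb = 4307/44 − 3 = 4175/44; q' = -212 + 6·(4307/44) = 8257/22.
The subsidy expands output by 8257/22 − 8131/22 = 63/11 past the efficient level; on those units the gap between marginal cost and willingness to pay runs from 0 up to 3.
DWL = ½ × 3 × 63/11 = 189/22.

Deadweight loss = 189/22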